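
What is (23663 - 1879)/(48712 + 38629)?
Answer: 21784/87341 ≈ 0.24941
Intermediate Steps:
(23663 - 1879)/(48712 + 38629) = 21784/87341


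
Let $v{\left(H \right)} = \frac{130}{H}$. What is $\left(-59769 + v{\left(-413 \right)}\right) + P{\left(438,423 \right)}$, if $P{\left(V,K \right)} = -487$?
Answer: $- \frac{24885858}{413} \approx -60256.0$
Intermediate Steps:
$\left(-59769 + v{\left(-413 \right)}\right) + P{\left(438,423 \right)} = \left(-59769 + \frac{130}{-413}\right) - 487 = \left(-59769 + 130 \left(- \frac{1}{413}\right)\right) - 487 = \left(-59769 - \frac{130}{413}\right) - 487 = - \frac{24684727}{413} - 487 = - \frac{24885858}{413}$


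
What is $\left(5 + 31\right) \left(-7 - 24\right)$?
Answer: $-1116$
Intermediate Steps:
$\left(5 + 31\right) \left(-7 - 24\right) = 36 \left(-7 - 24\right) = 36 \left(-31\right) = -1116$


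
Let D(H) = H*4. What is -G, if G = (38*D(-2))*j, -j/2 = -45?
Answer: 27360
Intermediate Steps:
j = 90 (j = -2*(-45) = 90)
D(H) = 4*H
G = -27360 (G = (38*(4*(-2)))*90 = (38*(-8))*90 = -304*90 = -27360)
-G = -1*(-27360) = 27360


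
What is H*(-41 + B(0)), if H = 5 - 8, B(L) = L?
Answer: 123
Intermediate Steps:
H = -3
H*(-41 + B(0)) = -3*(-41 + 0) = -3*(-41) = 123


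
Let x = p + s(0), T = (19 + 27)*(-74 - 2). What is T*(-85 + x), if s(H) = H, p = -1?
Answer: 300656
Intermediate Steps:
T = -3496 (T = 46*(-76) = -3496)
x = -1 (x = -1 + 0 = -1)
T*(-85 + x) = -3496*(-85 - 1) = -3496*(-86) = 300656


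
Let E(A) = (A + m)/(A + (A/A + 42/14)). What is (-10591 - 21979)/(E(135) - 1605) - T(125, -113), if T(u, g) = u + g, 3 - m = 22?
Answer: 1851482/222979 ≈ 8.3034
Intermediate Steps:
m = -19 (m = 3 - 1*22 = 3 - 22 = -19)
E(A) = (-19 + A)/(4 + A) (E(A) = (A - 19)/(A + (A/A + 42/14)) = (-19 + A)/(A + (1 + 42*(1/14))) = (-19 + A)/(A + (1 + 3)) = (-19 + A)/(A + 4) = (-19 + A)/(4 + A))
T(u, g) = g + u
(-10591 - 21979)/(E(135) - 1605) - T(125, -113) = (-10591 - 21979)/((-19 + 135)/(4 + 135) - 1605) - (-113 + 125) = -32570/(116/139 - 1605) - 1*12 = -32570/((1/139)*116 - 1605) - 12 = -32570/(116/139 - 1605) - 12 = -32570/(-222979/139) - 12 = -32570*(-139/222979) - 12 = 4527230/222979 - 12 = 1851482/222979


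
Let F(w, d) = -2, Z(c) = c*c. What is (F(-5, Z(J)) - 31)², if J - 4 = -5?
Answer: 1089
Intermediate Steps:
J = -1 (J = 4 - 5 = -1)
Z(c) = c²
(F(-5, Z(J)) - 31)² = (-2 - 31)² = (-33)² = 1089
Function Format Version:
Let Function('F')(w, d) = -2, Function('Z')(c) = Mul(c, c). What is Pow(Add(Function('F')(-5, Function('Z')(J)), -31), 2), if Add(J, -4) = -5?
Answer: 1089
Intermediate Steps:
J = -1 (J = Add(4, -5) = -1)
Function('Z')(c) = Pow(c, 2)
Pow(Add(Function('F')(-5, Function('Z')(J)), -31), 2) = Pow(Add(-2, -31), 2) = Pow(-33, 2) = 1089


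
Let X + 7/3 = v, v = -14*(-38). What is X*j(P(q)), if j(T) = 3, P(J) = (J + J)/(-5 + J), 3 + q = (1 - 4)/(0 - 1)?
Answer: 1589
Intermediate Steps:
q = 0 (q = -3 + (1 - 4)/(0 - 1) = -3 - 3/(-1) = -3 - 3*(-1) = -3 + 3 = 0)
P(J) = 2*J/(-5 + J) (P(J) = (2*J)/(-5 + J) = 2*J/(-5 + J))
v = 532
X = 1589/3 (X = -7/3 + 532 = 1589/3 ≈ 529.67)
X*j(P(q)) = (1589/3)*3 = 1589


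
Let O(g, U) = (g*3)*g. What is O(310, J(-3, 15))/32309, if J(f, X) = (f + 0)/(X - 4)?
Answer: 288300/32309 ≈ 8.9232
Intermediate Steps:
J(f, X) = f/(-4 + X)
O(g, U) = 3*g² (O(g, U) = (3*g)*g = 3*g²)
O(310, J(-3, 15))/32309 = (3*310²)/32309 = (3*96100)*(1/32309) = 288300*(1/32309) = 288300/32309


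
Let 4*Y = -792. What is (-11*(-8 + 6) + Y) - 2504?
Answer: -2680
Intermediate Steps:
Y = -198 (Y = (1/4)*(-792) = -198)
(-11*(-8 + 6) + Y) - 2504 = (-11*(-8 + 6) - 198) - 2504 = (-11*(-2) - 198) - 2504 = (22 - 198) - 2504 = -176 - 2504 = -2680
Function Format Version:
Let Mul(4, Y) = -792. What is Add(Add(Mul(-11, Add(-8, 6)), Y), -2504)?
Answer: -2680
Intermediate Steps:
Y = -198 (Y = Mul(Rational(1, 4), -792) = -198)
Add(Add(Mul(-11, Add(-8, 6)), Y), -2504) = Add(Add(Mul(-11, Add(-8, 6)), -198), -2504) = Add(Add(Mul(-11, -2), -198), -2504) = Add(Add(22, -198), -2504) = Add(-176, -2504) = -2680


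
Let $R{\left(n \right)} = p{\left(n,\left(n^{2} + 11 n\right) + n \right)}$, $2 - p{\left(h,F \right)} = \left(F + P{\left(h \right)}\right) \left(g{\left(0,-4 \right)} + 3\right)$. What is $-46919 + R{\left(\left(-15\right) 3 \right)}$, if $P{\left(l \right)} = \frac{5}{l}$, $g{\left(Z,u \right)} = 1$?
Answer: $- \frac{475709}{9} \approx -52857.0$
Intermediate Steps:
$p{\left(h,F \right)} = 2 - \frac{20}{h} - 4 F$ ($p{\left(h,F \right)} = 2 - \left(F + \frac{5}{h}\right) \left(1 + 3\right) = 2 - \left(F + \frac{5}{h}\right) 4 = 2 - \left(4 F + \frac{20}{h}\right) = 2 - \frac{20}{h} - 4 F$)
$R{\left(n \right)} = 2 - 48 n - \frac{20}{n} - 4 n^{2}$ ($R{\left(n \right)} = 2 - \frac{20}{n} - 4 \left(\left(n^{2} + 11 n\right) + n\right) = 2 - \frac{20}{n} - 4 \left(n^{2} + 12 n\right) = 2 - \frac{20}{n} - \left(4 n^{2} + 48 n\right) = 2 - 48 n - \frac{20}{n} - 4 n^{2}$)
$-46919 + R{\left(\left(-15\right) 3 \right)} = -46919 - \left(-2 + 8100 - \frac{4}{9} + 48 \left(-15\right) 3\right) = -46919 - \left(-2162 + 8100 - \frac{4}{9}\right) = -46919 + \left(2 + 2160 - - \frac{4}{9} - 8100\right) = -46919 + \left(2 + 2160 + \frac{4}{9} - 8100\right) = -46919 - \frac{53438}{9} = - \frac{475709}{9}$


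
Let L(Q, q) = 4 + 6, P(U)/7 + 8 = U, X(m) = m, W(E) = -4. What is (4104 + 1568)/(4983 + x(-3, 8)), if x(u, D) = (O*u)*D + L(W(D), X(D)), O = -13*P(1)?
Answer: -5672/10295 ≈ -0.55095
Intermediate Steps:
P(U) = -56 + 7*U
L(Q, q) = 10
O = 637 (O = -13*(-56 + 7*1) = -13*(-56 + 7) = -13*(-49) = 637)
x(u, D) = 10 + 637*D*u (x(u, D) = (637*u)*D + 10 = 637*D*u + 10 = 10 + 637*D*u)
(4104 + 1568)/(4983 + x(-3, 8)) = (4104 + 1568)/(4983 + (10 + 637*8*(-3))) = 5672/(4983 + (10 - 15288)) = 5672/(4983 - 15278) = 5672/(-10295) = 5672*(-1/10295) = -5672/10295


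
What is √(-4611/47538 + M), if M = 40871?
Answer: √10262508653334/15846 ≈ 202.17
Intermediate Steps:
√(-4611/47538 + M) = √(-4611/47538 + 40871) = √(-4611*1/47538 + 40871) = √(-1537/15846 + 40871) = √(647640329/15846) = √10262508653334/15846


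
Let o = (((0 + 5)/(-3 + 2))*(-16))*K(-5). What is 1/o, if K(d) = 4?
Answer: 1/320 ≈ 0.0031250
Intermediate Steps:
o = 320 (o = (((0 + 5)/(-3 + 2))*(-16))*4 = ((5/(-1))*(-16))*4 = ((5*(-1))*(-16))*4 = -5*(-16)*4 = 80*4 = 320)
1/o = 1/320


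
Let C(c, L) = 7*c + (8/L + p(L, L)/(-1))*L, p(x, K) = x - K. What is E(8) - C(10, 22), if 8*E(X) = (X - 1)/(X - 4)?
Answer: -2489/32 ≈ -77.781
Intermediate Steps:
E(X) = (-1 + X)/(8*(-4 + X)) (E(X) = ((X - 1)/(X - 4))/8 = ((-1 + X)/(-4 + X))/8 = (-1 + X)/(8*(-4 + X)))
C(c, L) = 8 + 7*c (C(c, L) = 7*c + (8/L + (L - L)/(-1))*L = 7*c + (8/L + 0*(-1))*L = 7*c + (8/L + 0)*L = 7*c + (8/L)*L = 7*c + 8 = 8 + 7*c)
E(8) - C(10, 22) = (-1 + 8)/(8*(-4 + 8)) - (8 + 7*10) = (⅛)*7/4 - (8 + 70) = (⅛)*(¼)*7 - 1*78 = 7/32 - 78 = -2489/32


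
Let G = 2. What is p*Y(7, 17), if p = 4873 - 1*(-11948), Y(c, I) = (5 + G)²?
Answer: 824229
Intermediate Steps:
Y(c, I) = 49 (Y(c, I) = (5 + 2)² = 7² = 49)
p = 16821 (p = 4873 + 11948 = 16821)
p*Y(7, 17) = 16821*49 = 824229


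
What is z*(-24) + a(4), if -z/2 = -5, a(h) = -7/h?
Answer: -967/4 ≈ -241.75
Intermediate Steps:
z = 10 (z = -2*(-5) = 10)
z*(-24) + a(4) = 10*(-24) - 7/4 = -240 - 7*1/4 = -240 - 7/4 = -967/4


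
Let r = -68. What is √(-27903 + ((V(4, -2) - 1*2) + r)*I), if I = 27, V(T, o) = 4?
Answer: I*√29685 ≈ 172.29*I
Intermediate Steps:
√(-27903 + ((V(4, -2) - 1*2) + r)*I) = √(-27903 + ((4 - 1*2) - 68)*27) = √(-27903 + ((4 - 2) - 68)*27) = √(-27903 + (2 - 68)*27) = √(-27903 - 66*27) = √(-27903 - 1782) = √(-29685) = I*√29685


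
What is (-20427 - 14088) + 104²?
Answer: -23699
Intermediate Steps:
(-20427 - 14088) + 104² = -34515 + 10816 = -23699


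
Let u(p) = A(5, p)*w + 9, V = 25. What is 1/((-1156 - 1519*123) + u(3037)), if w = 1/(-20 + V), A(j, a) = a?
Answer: -5/936883 ≈ -5.3368e-6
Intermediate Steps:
w = 1/5 (w = 1/(-20 + 25) = 1/5 ≈ 0.20000)
u(p) = 9 + p/5 (u(p) = p*(1/5) + 9 = p/5 + 9 = 9 + p/5)
1/((-1156 - 1519*123) + u(3037)) = 1/((-1156 - 1519*123) + (9 + (1/5)*3037)) = 1/((-1156 - 186837) + (9 + 3037/5)) = 1/(-187993 + 3082/5) = 1/(-936883/5) = -5/936883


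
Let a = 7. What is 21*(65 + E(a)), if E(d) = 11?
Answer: 1596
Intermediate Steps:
21*(65 + E(a)) = 21*(65 + 11) = 21*76 = 1596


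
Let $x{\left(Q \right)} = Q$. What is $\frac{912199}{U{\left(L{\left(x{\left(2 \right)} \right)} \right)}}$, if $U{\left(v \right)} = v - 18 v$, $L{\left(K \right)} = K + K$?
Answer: $- \frac{912199}{68} \approx -13415.0$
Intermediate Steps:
$L{\left(K \right)} = 2 K$
$U{\left(v \right)} = - 17 v$
$\frac{912199}{U{\left(L{\left(x{\left(2 \right)} \right)} \right)}} = \frac{912199}{\left(-17\right) 2 \cdot 2} = \frac{912199}{\left(-17\right) 4} = \frac{912199}{-68} = 912199 \left(- \frac{1}{68}\right) = - \frac{912199}{68}$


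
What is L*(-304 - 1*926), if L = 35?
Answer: -43050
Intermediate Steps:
L*(-304 - 1*926) = 35*(-304 - 1*926) = 35*(-304 - 926) = 35*(-1230) = -43050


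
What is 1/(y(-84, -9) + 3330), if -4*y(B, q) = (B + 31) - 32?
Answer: 4/13405 ≈ 0.00029840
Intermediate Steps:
y(B, q) = 1/4 - B/4 (y(B, q) = -((B + 31) - 32)/4 = -((31 + B) - 32)/4 = -(-1 + B)/4 = 1/4 - B/4)
1/(y(-84, -9) + 3330) = 1/((1/4 - 1/4*(-84)) + 3330) = 1/((1/4 + 21) + 3330) = 1/(85/4 + 3330) = 1/(13405/4) = 4/13405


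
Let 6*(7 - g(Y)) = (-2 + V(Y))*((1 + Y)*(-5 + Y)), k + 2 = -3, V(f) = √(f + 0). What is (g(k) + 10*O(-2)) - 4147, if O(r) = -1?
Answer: -12410/3 - 20*I*√5/3 ≈ -4136.7 - 14.907*I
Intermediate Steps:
V(f) = √f
k = -5 (k = -2 - 3 = -5)
g(Y) = 7 - (1 + Y)*(-5 + Y)*(-2 + √Y)/6 (g(Y) = 7 - (-2 + √Y)*(1 + Y)*(-5 + Y)/6 = 7 - (1 + Y)*(-5 + Y)*(-2 + √Y)/6)
(g(k) + 10*O(-2)) - 4147 = ((16/3 - 4/3*(-5) - 25*I*√5/6 + (⅓)*(-5)² + 2*(-5)^(3/2)/3 + 5*√(-5)/6) + 10*(-1)) - 4147 = ((16/3 + 20/3 - 25*I*√5/6 + (⅓)*25 + 2*(-5*I*√5)/3 + 5*(I*√5)/6) - 10) - 4147 = ((16/3 + 20/3 - 25*I*√5/6 + 25/3 - 10*I*√5/3 + 5*I*√5/6) - 10) - 4147 = ((61/3 - 20*I*√5/3) - 10) - 4147 = (31/3 - 20*I*√5/3) - 4147 = -12410/3 - 20*I*√5/3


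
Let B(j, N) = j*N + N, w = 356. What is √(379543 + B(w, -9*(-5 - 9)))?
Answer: 5*√16981 ≈ 651.56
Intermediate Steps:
B(j, N) = N + N*j (B(j, N) = N*j + N = N + N*j)
√(379543 + B(w, -9*(-5 - 9))) = √(379543 + (-9*(-5 - 9))*(1 + 356)) = √(379543 - 9*(-14)*357) = √(379543 + 126*357) = √(379543 + 44982) = √424525 = 5*√16981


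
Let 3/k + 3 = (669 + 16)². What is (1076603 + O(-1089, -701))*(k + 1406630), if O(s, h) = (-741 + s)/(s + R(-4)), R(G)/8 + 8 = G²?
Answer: 145669425975718456603/96190510 ≈ 1.5144e+12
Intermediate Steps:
R(G) = -64 + 8*G²
k = 3/469222 (k = 3/(-3 + (669 + 16)²) = 3/(-3 + 685²) = 3/(-3 + 469225) = 3/469222 ≈ 6.3936e-6)
O(s, h) = (-741 + s)/(64 + s) (O(s, h) = (-741 + s)/(s + (-64 + 8*(-4)²)) = (-741 + s)/(s + (-64 + 8*16)) = (-741 + s)/(s + (-64 + 128)) = (-741 + s)/(s + 64) = (-741 + s)/(64 + s))
(1076603 + O(-1089, -701))*(k + 1406630) = (1076603 + (-741 - 1089)/(64 - 1089))*(3/469222 + 1406630) = (1076603 - 1830/(-1025))*(660021741863/469222) = (1076603 - 1/1025*(-1830))*(660021741863/469222) = (1076603 + 366/205)*(660021741863/469222) = (220703981/205)*(660021741863/469222) = 145669425975718456603/96190510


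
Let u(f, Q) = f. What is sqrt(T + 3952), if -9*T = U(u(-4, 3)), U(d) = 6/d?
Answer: sqrt(142278)/6 ≈ 62.866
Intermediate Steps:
T = 1/6 (T = -2/(3*(-4)) = -2*(-1)/(3*4) = -1/9*(-3/2) = 1/6 ≈ 0.16667)
sqrt(T + 3952) = sqrt(1/6 + 3952) = sqrt(23713/6) = sqrt(142278)/6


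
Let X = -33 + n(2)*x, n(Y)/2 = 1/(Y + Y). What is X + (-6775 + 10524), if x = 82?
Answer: 3757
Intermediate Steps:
n(Y) = 1/Y (n(Y) = 2/(Y + Y) = 2/((2*Y)) = 2*(1/(2*Y)) = 1/Y)
X = 8 (X = -33 + 82/2 = -33 + (1/2)*82 = -33 + 41 = 8)
X + (-6775 + 10524) = 8 + (-6775 + 10524) = 8 + 3749 = 3757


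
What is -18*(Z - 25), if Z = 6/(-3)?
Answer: 486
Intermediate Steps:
Z = -2 (Z = 6*(-⅓) = -2)
-18*(Z - 25) = -18*(-2 - 25) = -18*(-27) = 486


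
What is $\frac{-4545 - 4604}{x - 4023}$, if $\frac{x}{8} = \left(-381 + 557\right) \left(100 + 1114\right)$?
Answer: $- \frac{9149}{1705289} \approx -0.0053651$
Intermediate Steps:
$x = 1709312$ ($x = 8 \left(-381 + 557\right) \left(100 + 1114\right) = 8 \cdot 176 \cdot 1214 = 8 \cdot 213664 = 1709312$)
$\frac{-4545 - 4604}{x - 4023} = \frac{-4545 - 4604}{1709312 - 4023} = - \frac{9149}{1705289}$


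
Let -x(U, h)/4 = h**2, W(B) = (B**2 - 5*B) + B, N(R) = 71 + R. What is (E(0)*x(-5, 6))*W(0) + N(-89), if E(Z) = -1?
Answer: -18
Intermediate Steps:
W(B) = B**2 - 4*B
x(U, h) = -4*h**2
(E(0)*x(-5, 6))*W(0) + N(-89) = (-(-4)*6**2)*(0*(-4 + 0)) + (71 - 89) = (-(-4)*36)*(0*(-4)) - 18 = -1*(-144)*0 - 18 = 144*0 - 18 = 0 - 18 = -18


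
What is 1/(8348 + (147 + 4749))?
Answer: 1/13244 ≈ 7.5506e-5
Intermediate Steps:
1/(8348 + (147 + 4749)) = 1/(8348 + 4896) = 1/13244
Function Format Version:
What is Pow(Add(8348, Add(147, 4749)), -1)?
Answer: Rational(1, 13244) ≈ 7.5506e-5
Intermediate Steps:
Pow(Add(8348, Add(147, 4749)), -1) = Pow(Add(8348, 4896), -1) = Pow(13244, -1) = Rational(1, 13244)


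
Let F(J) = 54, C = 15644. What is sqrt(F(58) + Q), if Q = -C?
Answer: I*sqrt(15590) ≈ 124.86*I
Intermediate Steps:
Q = -15644 (Q = -1*15644 = -15644)
sqrt(F(58) + Q) = sqrt(54 - 15644) = sqrt(-15590) = I*sqrt(15590)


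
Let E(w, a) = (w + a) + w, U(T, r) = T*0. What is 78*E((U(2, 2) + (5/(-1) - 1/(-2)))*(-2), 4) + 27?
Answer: 1743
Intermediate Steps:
U(T, r) = 0
E(w, a) = a + 2*w (E(w, a) = (a + w) + w = a + 2*w)
78*E((U(2, 2) + (5/(-1) - 1/(-2)))*(-2), 4) + 27 = 78*(4 + 2*((0 + (5/(-1) - 1/(-2)))*(-2))) + 27 = 78*(4 + 2*((0 + (5*(-1) - 1*(-½)))*(-2))) + 27 = 78*(4 + 2*((0 + (-5 + ½))*(-2))) + 27 = 78*(4 + 2*((0 - 9/2)*(-2))) + 27 = 78*(4 + 2*(-9/2*(-2))) + 27 = 78*(4 + 2*9) + 27 = 78*(4 + 18) + 27 = 78*22 + 27 = 1716 + 27 = 1743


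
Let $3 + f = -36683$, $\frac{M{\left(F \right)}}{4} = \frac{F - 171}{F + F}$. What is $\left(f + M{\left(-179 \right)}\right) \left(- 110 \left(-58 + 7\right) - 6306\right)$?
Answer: $\frac{4570001424}{179} \approx 2.5531 \cdot 10^{7}$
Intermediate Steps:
$M{\left(F \right)} = \frac{2 \left(-171 + F\right)}{F}$ ($M{\left(F \right)} = 4 \frac{F - 171}{F + F} = 4 \frac{-171 + F}{2 F} = \frac{2 \left(-171 + F\right)}{F}$)
$f = -36686$ ($f = -3 - 36683 = -36686$)
$\left(f + M{\left(-179 \right)}\right) \left(- 110 \left(-58 + 7\right) - 6306\right) = \left(-36686 + \left(2 - \frac{342}{-179}\right)\right) \left(- 110 \left(-58 + 7\right) - 6306\right) = \left(-36686 + \left(2 - - \frac{342}{179}\right)\right) \left(\left(-110\right) \left(-51\right) - 6306\right) = \left(-36686 + \left(2 + \frac{342}{179}\right)\right) \left(5610 - 6306\right) = \left(-36686 + \frac{700}{179}\right) \left(-696\right) = \left(- \frac{6566094}{179}\right) \left(-696\right) = \frac{4570001424}{179}$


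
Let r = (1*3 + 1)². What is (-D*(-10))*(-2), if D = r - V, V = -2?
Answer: -360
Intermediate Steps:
r = 16 (r = (3 + 1)² = 4² = 16)
D = 18 (D = 16 - 1*(-2) = 16 + 2 = 18)
(-D*(-10))*(-2) = (-1*18*(-10))*(-2) = -18*(-10)*(-2) = 180*(-2) = -360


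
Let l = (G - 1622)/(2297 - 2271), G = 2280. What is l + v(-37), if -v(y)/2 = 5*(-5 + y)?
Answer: 5789/13 ≈ 445.31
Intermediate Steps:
v(y) = 50 - 10*y (v(y) = -10*(-5 + y) = -2*(-25 + 5*y) = 50 - 10*y)
l = 329/13 (l = (2280 - 1622)/(2297 - 2271) = 658/26 = 658*(1/26) = 329/13 ≈ 25.308)
l + v(-37) = 329/13 + (50 - 10*(-37)) = 329/13 + (50 + 370) = 329/13 + 420 = 5789/13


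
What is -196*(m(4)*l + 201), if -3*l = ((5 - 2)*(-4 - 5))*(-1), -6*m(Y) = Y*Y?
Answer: -44100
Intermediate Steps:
m(Y) = -Y²/6 (m(Y) = -Y*Y/6 = -Y²/6)
l = -9 (l = -(5 - 2)*(-4 - 5)*(-1)/3 = -3*(-9)*(-1)/3 = -(-9)*(-1) = -⅓*27 = -9)
-196*(m(4)*l + 201) = -196*(-⅙*4²*(-9) + 201) = -196*(-⅙*16*(-9) + 201) = -196*(-8/3*(-9) + 201) = -196*(24 + 201) = -196*225 = -44100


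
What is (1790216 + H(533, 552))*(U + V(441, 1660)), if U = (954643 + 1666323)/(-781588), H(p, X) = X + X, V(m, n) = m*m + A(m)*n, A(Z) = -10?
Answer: 62260476663985460/195397 ≈ 3.1864e+11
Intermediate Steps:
V(m, n) = m² - 10*n (V(m, n) = m*m - 10*n = m² - 10*n)
H(p, X) = 2*X
U = -1310483/390794 (U = 2620966*(-1/781588) = -1310483/390794 ≈ -3.3534)
(1790216 + H(533, 552))*(U + V(441, 1660)) = (1790216 + 2*552)*(-1310483/390794 + (441² - 10*1660)) = (1790216 + 1104)*(-1310483/390794 + (194481 - 16600)) = 1791320*(-1310483/390794 + 177881) = 1791320*(69513517031/390794) = 62260476663985460/195397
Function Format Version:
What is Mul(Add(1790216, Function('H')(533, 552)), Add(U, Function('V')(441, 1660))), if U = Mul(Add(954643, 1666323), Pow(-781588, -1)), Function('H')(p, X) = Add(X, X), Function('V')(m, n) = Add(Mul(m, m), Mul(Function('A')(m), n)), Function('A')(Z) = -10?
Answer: Rational(62260476663985460, 195397) ≈ 3.1864e+11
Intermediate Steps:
Function('V')(m, n) = Add(Pow(m, 2), Mul(-10, n)) (Function('V')(m, n) = Add(Mul(m, m), Mul(-10, n)) = Add(Pow(m, 2), Mul(-10, n)))
Function('H')(p, X) = Mul(2, X)
U = Rational(-1310483, 390794) (U = Mul(2620966, Rational(-1, 781588)) = Rational(-1310483, 390794) ≈ -3.3534)
Mul(Add(1790216, Function('H')(533, 552)), Add(U, Function('V')(441, 1660))) = Mul(Add(1790216, Mul(2, 552)), Add(Rational(-1310483, 390794), Add(Pow(441, 2), Mul(-10, 1660)))) = Mul(Add(1790216, 1104), Add(Rational(-1310483, 390794), Add(194481, -16600))) = Mul(1791320, Add(Rational(-1310483, 390794), 177881)) = Mul(1791320, Rational(69513517031, 390794)) = Rational(62260476663985460, 195397)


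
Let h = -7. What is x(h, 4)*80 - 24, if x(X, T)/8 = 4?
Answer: 2536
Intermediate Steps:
x(X, T) = 32 (x(X, T) = 8*4 = 32)
x(h, 4)*80 - 24 = 32*80 - 24 = 2560 - 24 = 2536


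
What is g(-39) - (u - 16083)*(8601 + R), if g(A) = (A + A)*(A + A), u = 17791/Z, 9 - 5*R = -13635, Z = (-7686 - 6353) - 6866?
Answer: 19047893822094/104525 ≈ 1.8223e+8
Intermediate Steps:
Z = -20905 (Z = -14039 - 6866 = -20905)
R = 13644/5 (R = 9/5 - 1/5*(-13635) = 9/5 + 2727 = 13644/5 ≈ 2728.8)
u = -17791/20905 (u = 17791/(-20905) = 17791*(-1/20905) = -17791/20905 ≈ -0.85104)
g(A) = 4*A**2 (g(A) = (2*A)*(2*A) = 4*A**2)
g(-39) - (u - 16083)*(8601 + R) = 4*(-39)**2 - (-17791/20905 - 16083)*(8601 + 13644/5) = 4*1521 - (-336232906)*56649/(20905*5) = 6084 - 1*(-19047257891994/104525) = 6084 + 19047257891994/104525 = 19047893822094/104525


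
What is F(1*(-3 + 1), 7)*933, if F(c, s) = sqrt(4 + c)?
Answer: 933*sqrt(2) ≈ 1319.5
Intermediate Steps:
F(1*(-3 + 1), 7)*933 = sqrt(4 + 1*(-3 + 1))*933 = sqrt(4 + 1*(-2))*933 = sqrt(4 - 2)*933 = sqrt(2)*933 = 933*sqrt(2)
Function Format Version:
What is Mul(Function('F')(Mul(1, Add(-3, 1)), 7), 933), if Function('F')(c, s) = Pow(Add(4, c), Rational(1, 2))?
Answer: Mul(933, Pow(2, Rational(1, 2))) ≈ 1319.5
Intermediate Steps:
Mul(Function('F')(Mul(1, Add(-3, 1)), 7), 933) = Mul(Pow(Add(4, Mul(1, Add(-3, 1))), Rational(1, 2)), 933) = Mul(Pow(Add(4, Mul(1, -2)), Rational(1, 2)), 933) = Mul(Pow(Add(4, -2), Rational(1, 2)), 933) = Mul(Pow(2, Rational(1, 2)), 933) = Mul(933, Pow(2, Rational(1, 2)))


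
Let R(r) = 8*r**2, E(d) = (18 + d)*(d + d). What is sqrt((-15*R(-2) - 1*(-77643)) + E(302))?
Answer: sqrt(270443) ≈ 520.04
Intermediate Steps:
E(d) = 2*d*(18 + d) (E(d) = (18 + d)*(2*d) = 2*d*(18 + d))
sqrt((-15*R(-2) - 1*(-77643)) + E(302)) = sqrt((-120*(-2)**2 - 1*(-77643)) + 2*302*(18 + 302)) = sqrt((-120*4 + 77643) + 2*302*320) = sqrt((-15*32 + 77643) + 193280) = sqrt((-480 + 77643) + 193280) = sqrt(77163 + 193280) = sqrt(270443)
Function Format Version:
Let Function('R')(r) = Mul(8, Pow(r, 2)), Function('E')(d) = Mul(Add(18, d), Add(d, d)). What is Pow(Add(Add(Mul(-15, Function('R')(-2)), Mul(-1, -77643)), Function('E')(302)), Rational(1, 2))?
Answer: Pow(270443, Rational(1, 2)) ≈ 520.04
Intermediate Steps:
Function('E')(d) = Mul(2, d, Add(18, d)) (Function('E')(d) = Mul(Add(18, d), Mul(2, d)) = Mul(2, d, Add(18, d)))
Pow(Add(Add(Mul(-15, Function('R')(-2)), Mul(-1, -77643)), Function('E')(302)), Rational(1, 2)) = Pow(Add(Add(Mul(-15, Mul(8, Pow(-2, 2))), Mul(-1, -77643)), Mul(2, 302, Add(18, 302))), Rational(1, 2)) = Pow(Add(Add(Mul(-15, Mul(8, 4)), 77643), Mul(2, 302, 320)), Rational(1, 2)) = Pow(Add(Add(Mul(-15, 32), 77643), 193280), Rational(1, 2)) = Pow(Add(Add(-480, 77643), 193280), Rational(1, 2)) = Pow(Add(77163, 193280), Rational(1, 2)) = Pow(270443, Rational(1, 2))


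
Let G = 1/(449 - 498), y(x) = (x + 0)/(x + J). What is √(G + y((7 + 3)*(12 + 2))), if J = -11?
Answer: √868299/903 ≈ 1.0319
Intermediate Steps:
y(x) = x/(-11 + x) (y(x) = (x + 0)/(x - 11) = x/(-11 + x))
G = -1/49 (G = 1/(-49) = -1/49 ≈ -0.020408)
√(G + y((7 + 3)*(12 + 2))) = √(-1/49 + ((7 + 3)*(12 + 2))/(-11 + (7 + 3)*(12 + 2))) = √(-1/49 + (10*14)/(-11 + 10*14)) = √(-1/49 + 140/(-11 + 140)) = √(-1/49 + 140/129) = √(6731/6321) = √868299/903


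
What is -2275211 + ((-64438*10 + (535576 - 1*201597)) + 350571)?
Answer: -2235041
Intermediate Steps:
-2275211 + ((-64438*10 + (535576 - 1*201597)) + 350571) = -2275211 + ((-644380 + (535576 - 201597)) + 350571) = -2275211 + ((-644380 + 333979) + 350571) = -2275211 + (-310401 + 350571) = -2275211 + 40170 = -2235041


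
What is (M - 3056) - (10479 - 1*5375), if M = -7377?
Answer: -15537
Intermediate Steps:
(M - 3056) - (10479 - 1*5375) = (-7377 - 3056) - (10479 - 1*5375) = -10433 - (10479 - 5375) = -10433 - 1*5104 = -10433 - 5104 = -15537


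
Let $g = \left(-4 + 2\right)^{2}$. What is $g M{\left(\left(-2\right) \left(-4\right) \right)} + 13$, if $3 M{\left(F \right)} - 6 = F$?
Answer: $\frac{95}{3} \approx 31.667$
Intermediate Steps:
$g = 4$ ($g = \left(-2\right)^{2} = 4$)
$M{\left(F \right)} = 2 + \frac{F}{3}$
$g M{\left(\left(-2\right) \left(-4\right) \right)} + 13 = 4 \left(2 + \frac{\left(-2\right) \left(-4\right)}{3}\right) + 13 = 4 \left(2 + \frac{1}{3} \cdot 8\right) + 13 = 4 \left(2 + \frac{8}{3}\right) + 13 = 4 \cdot \frac{14}{3} + 13 = \frac{56}{3} + 13 = \frac{95}{3}$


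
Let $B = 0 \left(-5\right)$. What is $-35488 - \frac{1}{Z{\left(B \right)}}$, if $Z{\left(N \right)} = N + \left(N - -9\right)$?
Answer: $- \frac{319393}{9} \approx -35488.0$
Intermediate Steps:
$B = 0$
$Z{\left(N \right)} = 9 + 2 N$ ($Z{\left(N \right)} = N + \left(N + 9\right) = N + \left(9 + N\right) = 9 + 2 N$)
$-35488 - \frac{1}{Z{\left(B \right)}} = -35488 - \frac{1}{9 + 2 \cdot 0} = -35488 - \frac{1}{9 + 0} = -35488 - \frac{1}{9} = - \frac{319393}{9}$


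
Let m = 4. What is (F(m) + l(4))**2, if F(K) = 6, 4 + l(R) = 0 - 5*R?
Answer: 324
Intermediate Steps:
l(R) = -4 - 5*R (l(R) = -4 + (0 - 5*R) = -4 - 5*R)
(F(m) + l(4))**2 = (6 + (-4 - 5*4))**2 = (6 + (-4 - 20))**2 = (6 - 24)**2 = (-18)**2 = 324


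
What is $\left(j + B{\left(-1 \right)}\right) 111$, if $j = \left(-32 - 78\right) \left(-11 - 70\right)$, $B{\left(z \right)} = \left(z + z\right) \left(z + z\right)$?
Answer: $989454$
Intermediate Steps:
$B{\left(z \right)} = 4 z^{2}$ ($B{\left(z \right)} = 2 z 2 z = 4 z^{2}$)
$j = 8910$ ($j = \left(-110\right) \left(-81\right) = 8910$)
$\left(j + B{\left(-1 \right)}\right) 111 = \left(8910 + 4 \left(-1\right)^{2}\right) 111 = \left(8910 + 4 \cdot 1\right) 111 = \left(8910 + 4\right) 111 = 8914 \cdot 111 = 989454$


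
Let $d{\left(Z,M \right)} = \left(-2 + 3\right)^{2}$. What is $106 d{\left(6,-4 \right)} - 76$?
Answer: $30$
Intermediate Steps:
$d{\left(Z,M \right)} = 1$ ($d{\left(Z,M \right)} = 1^{2} = 1$)
$106 d{\left(6,-4 \right)} - 76 = 106 \cdot 1 - 76 = 106 - 76 = 30$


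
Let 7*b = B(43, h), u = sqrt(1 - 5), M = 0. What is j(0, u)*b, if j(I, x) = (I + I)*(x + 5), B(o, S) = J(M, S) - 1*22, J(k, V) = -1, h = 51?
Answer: 0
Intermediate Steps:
B(o, S) = -23 (B(o, S) = -1 - 1*22 = -1 - 22 = -23)
u = 2*I (u = sqrt(-4) = 2*I ≈ 2.0*I)
j(I, x) = 2*I*(5 + x) (j(I, x) = (2*I)*(5 + x) = 2*I*(5 + x))
b = -23/7 (b = (1/7)*(-23) = -23/7 ≈ -3.2857)
j(0, u)*b = (2*0*(5 + 2*I))*(-23/7) = 0*(-23/7) = 0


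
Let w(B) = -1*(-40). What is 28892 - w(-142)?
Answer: 28852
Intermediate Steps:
w(B) = 40
28892 - w(-142) = 28892 - 1*40 = 28892 - 40 = 28852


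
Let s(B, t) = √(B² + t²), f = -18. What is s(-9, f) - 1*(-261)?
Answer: 261 + 9*√5 ≈ 281.12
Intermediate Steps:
s(-9, f) - 1*(-261) = √((-9)² + (-18)²) - 1*(-261) = √(81 + 324) + 261 = √405 + 261 = 9*√5 + 261 = 261 + 9*√5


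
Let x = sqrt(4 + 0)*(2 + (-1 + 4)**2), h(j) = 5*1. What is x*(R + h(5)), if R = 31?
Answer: 792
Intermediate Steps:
h(j) = 5
x = 22 (x = sqrt(4)*(2 + 3**2) = 2*(2 + 9) = 2*11 = 22)
x*(R + h(5)) = 22*(31 + 5) = 22*36 = 792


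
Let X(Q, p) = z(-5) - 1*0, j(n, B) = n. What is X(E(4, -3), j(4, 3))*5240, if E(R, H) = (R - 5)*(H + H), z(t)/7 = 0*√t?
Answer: 0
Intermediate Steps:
z(t) = 0 (z(t) = 7*(0*√t) = 7*0 = 0)
E(R, H) = 2*H*(-5 + R) (E(R, H) = (-5 + R)*(2*H) = 2*H*(-5 + R))
X(Q, p) = 0 (X(Q, p) = 0 - 1*0 = 0 + 0 = 0)
X(E(4, -3), j(4, 3))*5240 = 0*5240 = 0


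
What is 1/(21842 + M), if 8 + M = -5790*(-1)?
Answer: 1/27624 ≈ 3.6200e-5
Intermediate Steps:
M = 5782 (M = -8 - 5790*(-1) = -8 + 5790 = 5782)
1/(21842 + M) = 1/(21842 + 5782) = 1/27624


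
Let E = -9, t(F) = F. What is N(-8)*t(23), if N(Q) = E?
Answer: -207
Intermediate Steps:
N(Q) = -9
N(-8)*t(23) = -9*23 = -207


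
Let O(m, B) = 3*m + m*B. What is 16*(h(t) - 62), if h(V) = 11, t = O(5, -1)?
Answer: -816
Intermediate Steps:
O(m, B) = 3*m + B*m
t = 10 (t = 5*(3 - 1) = 5*2 = 10)
16*(h(t) - 62) = 16*(11 - 62) = 16*(-51) = -816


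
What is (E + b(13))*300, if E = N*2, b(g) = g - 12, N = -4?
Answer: -2100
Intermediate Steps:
b(g) = -12 + g
E = -8 (E = -4*2 = -8)
(E + b(13))*300 = (-8 + (-12 + 13))*300 = (-8 + 1)*300 = -7*300 = -2100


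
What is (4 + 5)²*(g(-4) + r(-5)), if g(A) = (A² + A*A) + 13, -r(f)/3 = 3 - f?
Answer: 1701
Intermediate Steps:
r(f) = -9 + 3*f (r(f) = -3*(3 - f) = -9 + 3*f)
g(A) = 13 + 2*A² (g(A) = (A² + A²) + 13 = 2*A² + 13 = 13 + 2*A²)
(4 + 5)²*(g(-4) + r(-5)) = (4 + 5)²*((13 + 2*(-4)²) + (-9 + 3*(-5))) = 9²*((13 + 2*16) + (-9 - 15)) = 81*((13 + 32) - 24) = 81*(45 - 24) = 81*21 = 1701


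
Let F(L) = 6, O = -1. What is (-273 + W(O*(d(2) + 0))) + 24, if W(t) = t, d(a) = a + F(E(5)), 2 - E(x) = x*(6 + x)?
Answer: -257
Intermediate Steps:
E(x) = 2 - x*(6 + x)
d(a) = 6 + a (d(a) = a + 6 = 6 + a)
(-273 + W(O*(d(2) + 0))) + 24 = (-273 - ((6 + 2) + 0)) + 24 = (-273 - (8 + 0)) + 24 = (-273 - 1*8) + 24 = (-273 - 8) + 24 = -281 + 24 = -257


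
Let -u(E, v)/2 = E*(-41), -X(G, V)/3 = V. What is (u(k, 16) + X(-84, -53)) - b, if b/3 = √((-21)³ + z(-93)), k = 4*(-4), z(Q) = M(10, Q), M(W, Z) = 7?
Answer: -1153 - 3*I*√9254 ≈ -1153.0 - 288.59*I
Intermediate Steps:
X(G, V) = -3*V
z(Q) = 7
k = -16
u(E, v) = 82*E (u(E, v) = -2*E*(-41) = -(-82)*E = 82*E)
b = 3*I*√9254 (b = 3*√((-21)³ + 7) = 3*√(-9261 + 7) = 3*√(-9254) = 3*(I*√9254) = 3*I*√9254 ≈ 288.59*I)
(u(k, 16) + X(-84, -53)) - b = (82*(-16) - 3*(-53)) - 3*I*√9254 = (-1312 + 159) - 3*I*√9254 = -1153 - 3*I*√9254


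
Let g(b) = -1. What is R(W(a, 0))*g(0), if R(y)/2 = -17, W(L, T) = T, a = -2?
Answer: 34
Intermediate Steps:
R(y) = -34 (R(y) = 2*(-17) = -34)
R(W(a, 0))*g(0) = -34*(-1) = 34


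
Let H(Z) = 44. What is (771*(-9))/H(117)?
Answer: -6939/44 ≈ -157.70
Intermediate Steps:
(771*(-9))/H(117) = (771*(-9))/44 = -6939*1/44 = -6939/44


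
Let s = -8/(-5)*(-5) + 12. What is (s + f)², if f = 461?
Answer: 216225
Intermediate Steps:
s = 4 (s = -8*(-⅕)*(-5) + 12 = (8/5)*(-5) + 12 = -8 + 12 = 4)
(s + f)² = (4 + 461)² = 465² = 216225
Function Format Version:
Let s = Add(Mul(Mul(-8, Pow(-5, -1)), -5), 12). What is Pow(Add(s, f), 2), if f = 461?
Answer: 216225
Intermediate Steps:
s = 4 (s = Add(Mul(Mul(-8, Rational(-1, 5)), -5), 12) = Add(Mul(Rational(8, 5), -5), 12) = Add(-8, 12) = 4)
Pow(Add(s, f), 2) = Pow(Add(4, 461), 2) = Pow(465, 2) = 216225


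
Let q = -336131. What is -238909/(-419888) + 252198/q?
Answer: -25590192745/141137373328 ≈ -0.18131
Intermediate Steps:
-238909/(-419888) + 252198/q = -238909/(-419888) + 252198/(-336131) = -238909*(-1/419888) + 252198*(-1/336131) = 238909/419888 - 252198/336131 = -25590192745/141137373328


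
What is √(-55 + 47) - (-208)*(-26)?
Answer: -5408 + 2*I*√2 ≈ -5408.0 + 2.8284*I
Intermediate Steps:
√(-55 + 47) - (-208)*(-26) = √(-8) - 52*104 = 2*I*√2 - 5408 = -5408 + 2*I*√2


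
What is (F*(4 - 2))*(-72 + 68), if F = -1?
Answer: 8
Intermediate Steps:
(F*(4 - 2))*(-72 + 68) = (-(4 - 2))*(-72 + 68) = -1*2*(-4) = -2*(-4) = 8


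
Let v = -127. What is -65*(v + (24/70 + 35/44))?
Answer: 2519751/308 ≈ 8181.0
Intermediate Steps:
-65*(v + (24/70 + 35/44)) = -65*(-127 + (24/70 + 35/44)) = -65*(-127 + (24*(1/70) + 35*(1/44))) = -65*(-127 + (12/35 + 35/44)) = -65*(-127 + 1753/1540) = -65*(-193827/1540) = 2519751/308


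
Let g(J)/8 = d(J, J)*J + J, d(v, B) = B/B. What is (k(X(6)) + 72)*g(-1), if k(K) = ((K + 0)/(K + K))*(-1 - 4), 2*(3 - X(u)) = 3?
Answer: -1112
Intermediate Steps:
d(v, B) = 1
X(u) = 3/2 (X(u) = 3 - ½*3 = 3 - 3/2 = 3/2)
g(J) = 16*J (g(J) = 8*(1*J + J) = 8*(J + J) = 8*(2*J) = 16*J)
k(K) = -5/2 (k(K) = (K/((2*K)))*(-5) = (K*(1/(2*K)))*(-5) = (½)*(-5) = -5/2)
(k(X(6)) + 72)*g(-1) = (-5/2 + 72)*(16*(-1)) = (139/2)*(-16) = -1112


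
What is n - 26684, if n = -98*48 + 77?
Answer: -31311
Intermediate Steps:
n = -4627 (n = -4704 + 77 = -4627)
n - 26684 = -4627 - 26684 = -31311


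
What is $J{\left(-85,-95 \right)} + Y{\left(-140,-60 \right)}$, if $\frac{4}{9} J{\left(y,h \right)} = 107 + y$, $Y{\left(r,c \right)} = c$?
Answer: $- \frac{21}{2} \approx -10.5$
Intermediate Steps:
$J{\left(y,h \right)} = \frac{963}{4} + \frac{9 y}{4}$ ($J{\left(y,h \right)} = \frac{9 \left(107 + y\right)}{4} = \frac{963}{4} + \frac{9 y}{4}$)
$J{\left(-85,-95 \right)} + Y{\left(-140,-60 \right)} = \left(\frac{963}{4} + \frac{9}{4} \left(-85\right)\right) - 60 = \left(\frac{963}{4} - \frac{765}{4}\right) - 60 = \frac{99}{2} - 60 = - \frac{21}{2}$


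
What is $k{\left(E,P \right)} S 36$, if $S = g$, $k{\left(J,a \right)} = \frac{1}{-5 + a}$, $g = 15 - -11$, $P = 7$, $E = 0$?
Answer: $468$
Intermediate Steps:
$g = 26$ ($g = 15 + 11 = 26$)
$S = 26$
$k{\left(E,P \right)} S 36 = \frac{1}{-5 + 7} \cdot 26 \cdot 36 = \frac{1}{2} \cdot 26 \cdot 36 = 13 \cdot 36 = 468$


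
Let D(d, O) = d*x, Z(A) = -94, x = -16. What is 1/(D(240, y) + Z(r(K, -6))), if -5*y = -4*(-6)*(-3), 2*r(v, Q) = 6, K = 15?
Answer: -1/3934 ≈ -0.00025419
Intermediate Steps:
r(v, Q) = 3 (r(v, Q) = (½)*6 = 3)
y = 72/5 (y = -(-4*(-6))*(-3)/5 = -24*(-3)/5 = -⅕*(-72) = 72/5 ≈ 14.400)
D(d, O) = -16*d (D(d, O) = d*(-16) = -16*d)
1/(D(240, y) + Z(r(K, -6))) = 1/(-16*240 - 94) = 1/(-3840 - 94) = 1/(-3934) = -1/3934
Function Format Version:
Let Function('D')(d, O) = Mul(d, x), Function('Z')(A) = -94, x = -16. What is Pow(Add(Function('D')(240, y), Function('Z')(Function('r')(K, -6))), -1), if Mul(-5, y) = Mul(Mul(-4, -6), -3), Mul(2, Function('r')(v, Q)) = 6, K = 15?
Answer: Rational(-1, 3934) ≈ -0.00025419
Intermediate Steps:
Function('r')(v, Q) = 3 (Function('r')(v, Q) = Mul(Rational(1, 2), 6) = 3)
y = Rational(72, 5) (y = Mul(Rational(-1, 5), Mul(Mul(-4, -6), -3)) = Mul(Rational(-1, 5), Mul(24, -3)) = Mul(Rational(-1, 5), -72) = Rational(72, 5) ≈ 14.400)
Function('D')(d, O) = Mul(-16, d) (Function('D')(d, O) = Mul(d, -16) = Mul(-16, d))
Pow(Add(Function('D')(240, y), Function('Z')(Function('r')(K, -6))), -1) = Pow(Add(Mul(-16, 240), -94), -1) = Pow(Add(-3840, -94), -1) = Pow(-3934, -1) = Rational(-1, 3934)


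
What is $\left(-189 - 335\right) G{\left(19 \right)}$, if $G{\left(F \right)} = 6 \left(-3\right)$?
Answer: $9432$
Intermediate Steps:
$G{\left(F \right)} = -18$
$\left(-189 - 335\right) G{\left(19 \right)} = \left(-189 - 335\right) \left(-18\right) = \left(-524\right) \left(-18\right) = 9432$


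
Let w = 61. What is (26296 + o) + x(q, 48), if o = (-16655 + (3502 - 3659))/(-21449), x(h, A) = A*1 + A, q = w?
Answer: 566098820/21449 ≈ 26393.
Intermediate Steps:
q = 61
x(h, A) = 2*A (x(h, A) = A + A = 2*A)
o = 16812/21449 (o = (-16655 - 157)*(-1/21449) = -16812*(-1/21449) = 16812/21449 ≈ 0.78381)
(26296 + o) + x(q, 48) = (26296 + 16812/21449) + 2*48 = 564039716/21449 + 96 = 566098820/21449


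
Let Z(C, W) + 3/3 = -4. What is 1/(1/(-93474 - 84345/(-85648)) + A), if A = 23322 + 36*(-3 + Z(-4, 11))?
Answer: 8005776807/184405062886790 ≈ 4.3414e-5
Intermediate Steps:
Z(C, W) = -5 (Z(C, W) = -1 - 4 = -5)
A = 23034 (A = 23322 + 36*(-3 - 5) = 23322 + 36*(-8) = 23322 - 288 = 23034)
1/(1/(-93474 - 84345/(-85648)) + A) = 1/(1/(-93474 - 84345/(-85648)) + 23034) = 1/(1/(-93474 - 84345*(-1/85648)) + 23034) = 1/(1/(-93474 + 84345/85648) + 23034) = 1/(1/(-8005776807/85648) + 23034) = 1/(-85648/8005776807 + 23034) = 1/(184405062886790/8005776807) = 8005776807/184405062886790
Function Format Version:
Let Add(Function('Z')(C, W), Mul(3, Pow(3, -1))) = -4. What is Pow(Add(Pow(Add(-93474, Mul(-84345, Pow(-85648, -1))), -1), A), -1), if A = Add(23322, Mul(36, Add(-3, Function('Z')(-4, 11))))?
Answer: Rational(8005776807, 184405062886790) ≈ 4.3414e-5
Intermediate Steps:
Function('Z')(C, W) = -5 (Function('Z')(C, W) = Add(-1, -4) = -5)
A = 23034 (A = Add(23322, Mul(36, Add(-3, -5))) = Add(23322, Mul(36, -8)) = Add(23322, -288) = 23034)
Pow(Add(Pow(Add(-93474, Mul(-84345, Pow(-85648, -1))), -1), A), -1) = Pow(Add(Pow(Add(-93474, Mul(-84345, Pow(-85648, -1))), -1), 23034), -1) = Pow(Add(Pow(Add(-93474, Mul(-84345, Rational(-1, 85648))), -1), 23034), -1) = Pow(Add(Pow(Add(-93474, Rational(84345, 85648)), -1), 23034), -1) = Pow(Add(Pow(Rational(-8005776807, 85648), -1), 23034), -1) = Pow(Add(Rational(-85648, 8005776807), 23034), -1) = Pow(Rational(184405062886790, 8005776807), -1) = Rational(8005776807, 184405062886790)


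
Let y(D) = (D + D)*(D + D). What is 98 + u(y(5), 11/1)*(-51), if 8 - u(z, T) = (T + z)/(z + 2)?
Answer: -509/2 ≈ -254.50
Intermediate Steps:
y(D) = 4*D² (y(D) = (2*D)*(2*D) = 4*D²)
u(z, T) = 8 - (T + z)/(2 + z) (u(z, T) = 8 - (T + z)/(z + 2) = 8 - (T + z)/(2 + z))
98 + u(y(5), 11/1)*(-51) = 98 + ((16 - 11/1 + 7*(4*5²))/(2 + 4*5²))*(-51) = 98 + ((16 - 11 + 7*(4*25))/(2 + 4*25))*(-51) = 98 + ((16 - 1*11 + 7*100)/(2 + 100))*(-51) = 98 + ((16 - 11 + 700)/102)*(-51) = 98 + ((1/102)*705)*(-51) = 98 + (235/34)*(-51) = 98 - 705/2 = -509/2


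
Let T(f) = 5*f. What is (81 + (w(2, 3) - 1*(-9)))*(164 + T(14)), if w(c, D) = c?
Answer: 21528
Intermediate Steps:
(81 + (w(2, 3) - 1*(-9)))*(164 + T(14)) = (81 + (2 - 1*(-9)))*(164 + 5*14) = (81 + (2 + 9))*(164 + 70) = (81 + 11)*234 = 92*234 = 21528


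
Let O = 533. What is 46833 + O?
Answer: 47366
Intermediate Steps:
46833 + O = 46833 + 533 = 47366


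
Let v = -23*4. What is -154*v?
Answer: 14168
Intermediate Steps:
v = -92
-154*v = -154*(-92) = 14168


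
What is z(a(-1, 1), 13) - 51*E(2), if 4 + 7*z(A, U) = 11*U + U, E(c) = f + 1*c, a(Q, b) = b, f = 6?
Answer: -2704/7 ≈ -386.29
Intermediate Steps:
E(c) = 6 + c (E(c) = 6 + 1*c = 6 + c)
z(A, U) = -4/7 + 12*U/7 (z(A, U) = -4/7 + (11*U + U)/7 = -4/7 + (12*U)/7 = -4/7 + 12*U/7)
z(a(-1, 1), 13) - 51*E(2) = (-4/7 + (12/7)*13) - 51*(6 + 2) = (-4/7 + 156/7) - 51*8 = 152/7 - 408 = -2704/7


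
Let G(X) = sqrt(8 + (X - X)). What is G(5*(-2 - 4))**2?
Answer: 8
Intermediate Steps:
G(X) = 2*sqrt(2) (G(X) = sqrt(8 + 0) = sqrt(8) = 2*sqrt(2))
G(5*(-2 - 4))**2 = (2*sqrt(2))**2 = 8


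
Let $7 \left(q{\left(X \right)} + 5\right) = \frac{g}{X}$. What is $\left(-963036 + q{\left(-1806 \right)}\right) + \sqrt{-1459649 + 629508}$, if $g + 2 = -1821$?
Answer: $- \frac{12174762499}{12642} + i \sqrt{830141} \approx -9.6304 \cdot 10^{5} + 911.12 i$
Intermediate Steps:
$g = -1823$ ($g = -2 - 1821 = -1823$)
$q{\left(X \right)} = -5 - \frac{1823}{7 X}$ ($q{\left(X \right)} = -5 + \frac{\left(-1823\right) \frac{1}{X}}{7} = -5 - \frac{1823}{7 X}$)
$\left(-963036 + q{\left(-1806 \right)}\right) + \sqrt{-1459649 + 629508} = \left(-963036 - \left(5 + \frac{1823}{7 \left(-1806\right)}\right)\right) + \sqrt{-1459649 + 629508} = \left(-963036 - \frac{61387}{12642}\right) + \sqrt{-830141} = \left(-963036 + \left(-5 + \frac{1823}{12642}\right)\right) + i \sqrt{830141} = \left(-963036 - \frac{61387}{12642}\right) + i \sqrt{830141} = - \frac{12174762499}{12642} + i \sqrt{830141}$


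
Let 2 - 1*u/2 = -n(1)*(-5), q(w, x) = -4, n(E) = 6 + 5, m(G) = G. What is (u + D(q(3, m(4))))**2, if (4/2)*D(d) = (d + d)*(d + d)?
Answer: 5476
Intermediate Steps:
n(E) = 11
D(d) = 2*d**2 (D(d) = ((d + d)*(d + d))/2 = ((2*d)*(2*d))/2 = (4*d**2)/2 = 2*d**2)
u = -106 (u = 4 - 2*(-1*11)*(-5) = 4 - (-22)*(-5) = 4 - 2*55 = 4 - 110 = -106)
(u + D(q(3, m(4))))**2 = (-106 + 2*(-4)**2)**2 = (-106 + 2*16)**2 = (-106 + 32)**2 = (-74)**2 = 5476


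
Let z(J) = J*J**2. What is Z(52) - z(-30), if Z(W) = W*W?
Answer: 29704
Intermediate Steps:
Z(W) = W**2
z(J) = J**3
Z(52) - z(-30) = 52**2 - 1*(-30)**3 = 2704 - 1*(-27000) = 2704 + 27000 = 29704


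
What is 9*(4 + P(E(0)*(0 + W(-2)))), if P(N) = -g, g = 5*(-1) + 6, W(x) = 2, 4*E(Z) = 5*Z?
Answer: 27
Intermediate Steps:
E(Z) = 5*Z/4 (E(Z) = (5*Z)/4 = 5*Z/4)
g = 1 (g = -5 + 6 = 1)
P(N) = -1 (P(N) = -1*1 = -1)
9*(4 + P(E(0)*(0 + W(-2)))) = 9*(4 - 1) = 9*3 = 27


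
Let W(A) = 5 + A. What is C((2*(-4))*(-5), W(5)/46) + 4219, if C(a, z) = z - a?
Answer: 96122/23 ≈ 4179.2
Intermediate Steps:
C((2*(-4))*(-5), W(5)/46) + 4219 = ((5 + 5)/46 - 2*(-4)*(-5)) + 4219 = (10*(1/46) - (-8)*(-5)) + 4219 = (5/23 - 1*40) + 4219 = (5/23 - 40) + 4219 = -915/23 + 4219 = 96122/23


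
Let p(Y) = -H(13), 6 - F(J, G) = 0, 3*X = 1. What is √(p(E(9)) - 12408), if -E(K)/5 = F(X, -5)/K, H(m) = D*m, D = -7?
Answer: I*√12317 ≈ 110.98*I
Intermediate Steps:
X = ⅓ (X = (⅓)*1 = ⅓ ≈ 0.33333)
H(m) = -7*m
F(J, G) = 6 (F(J, G) = 6 - 1*0 = 6 + 0 = 6)
E(K) = -30/K
p(Y) = 91 (p(Y) = -(-7)*13 = -1*(-91) = 91)
√(p(E(9)) - 12408) = √(91 - 12408) = √(-12317) = I*√12317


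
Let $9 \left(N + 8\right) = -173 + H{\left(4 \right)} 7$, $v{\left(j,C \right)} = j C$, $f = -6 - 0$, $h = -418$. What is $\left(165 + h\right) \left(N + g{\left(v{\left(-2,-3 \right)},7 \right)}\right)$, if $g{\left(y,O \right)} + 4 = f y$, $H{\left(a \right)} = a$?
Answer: $\frac{145981}{9} \approx 16220.0$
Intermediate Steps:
$f = -6$ ($f = -6 + 0 = -6$)
$v{\left(j,C \right)} = C j$
$g{\left(y,O \right)} = -4 - 6 y$
$N = - \frac{217}{9}$ ($N = -8 + \frac{-173 + 4 \cdot 7}{9} = -8 + \frac{-173 + 28}{9} = -8 + \frac{1}{9} \left(-145\right) = -8 - \frac{145}{9} = - \frac{217}{9} \approx -24.111$)
$\left(165 + h\right) \left(N + g{\left(v{\left(-2,-3 \right)},7 \right)}\right) = \left(165 - 418\right) \left(- \frac{217}{9} - \left(4 + 6 \left(\left(-3\right) \left(-2\right)\right)\right)\right) = - 253 \left(- \frac{217}{9} - 40\right) = \left(-253\right) \left(- \frac{577}{9}\right) = \frac{145981}{9}$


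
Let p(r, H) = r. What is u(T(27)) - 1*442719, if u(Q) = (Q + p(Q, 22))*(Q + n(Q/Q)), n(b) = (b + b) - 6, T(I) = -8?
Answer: -442527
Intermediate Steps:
n(b) = -6 + 2*b (n(b) = 2*b - 6 = -6 + 2*b)
u(Q) = 2*Q*(-4 + Q) (u(Q) = (Q + Q)*(Q + (-6 + 2*(Q/Q))) = (2*Q)*(Q + (-6 + 2*1)) = (2*Q)*(Q + (-6 + 2)) = (2*Q)*(Q - 4) = (2*Q)*(-4 + Q) = 2*Q*(-4 + Q))
u(T(27)) - 1*442719 = 2*(-8)*(-4 - 8) - 1*442719 = 2*(-8)*(-12) - 442719 = 192 - 442719 = -442527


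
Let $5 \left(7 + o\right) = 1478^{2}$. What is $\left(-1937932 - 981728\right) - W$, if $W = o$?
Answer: $- \frac{16782749}{5} \approx -3.3565 \cdot 10^{6}$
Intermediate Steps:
$o = \frac{2184449}{5}$ ($o = -7 + \frac{1478^{2}}{5} = -7 + \frac{1}{5} \cdot 2184484 = -7 + \frac{2184484}{5} = \frac{2184449}{5} \approx 4.3689 \cdot 10^{5}$)
$W = \frac{2184449}{5} \approx 4.3689 \cdot 10^{5}$
$\left(-1937932 - 981728\right) - W = \left(-1937932 - 981728\right) - \frac{2184449}{5} = -2919660 - \frac{2184449}{5} = - \frac{16782749}{5}$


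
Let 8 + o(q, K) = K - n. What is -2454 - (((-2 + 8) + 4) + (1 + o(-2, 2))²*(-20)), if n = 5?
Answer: -464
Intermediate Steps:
o(q, K) = -13 + K (o(q, K) = -8 + (K - 1*5) = -8 + (K - 5) = -8 + (-5 + K) = -13 + K)
-2454 - (((-2 + 8) + 4) + (1 + o(-2, 2))²*(-20)) = -2454 - (((-2 + 8) + 4) + (1 + (-13 + 2))²*(-20)) = -2454 - ((6 + 4) + (1 - 11)²*(-20)) = -2454 - (10 + (-10)²*(-20)) = -2454 - (10 + 100*(-20)) = -2454 - (10 - 2000) = -2454 - 1*(-1990) = -2454 + 1990 = -464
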